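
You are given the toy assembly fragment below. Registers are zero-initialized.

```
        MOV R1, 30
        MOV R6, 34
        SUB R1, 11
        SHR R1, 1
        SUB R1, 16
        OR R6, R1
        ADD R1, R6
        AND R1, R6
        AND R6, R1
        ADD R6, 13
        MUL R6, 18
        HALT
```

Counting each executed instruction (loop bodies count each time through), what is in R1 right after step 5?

-7

R1=30
R6=34
R1=30-11=19
R1=19>>1=9
R1=9-16=-7
After step 5: R1 = -7.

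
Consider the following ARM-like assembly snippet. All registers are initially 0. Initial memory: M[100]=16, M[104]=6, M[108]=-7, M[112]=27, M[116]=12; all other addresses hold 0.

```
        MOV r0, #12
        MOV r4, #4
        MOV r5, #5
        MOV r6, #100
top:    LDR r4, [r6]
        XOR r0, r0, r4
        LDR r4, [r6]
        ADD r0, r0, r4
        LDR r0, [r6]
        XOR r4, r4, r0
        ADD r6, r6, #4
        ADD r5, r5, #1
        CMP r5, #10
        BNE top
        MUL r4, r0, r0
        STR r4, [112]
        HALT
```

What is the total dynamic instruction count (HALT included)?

57

MOV r0, #12 → r0=12
MOV r4, #4 → r4=4
MOV r5, #5 → r5=5
MOV r6, #100 → r6=100
LDR r4, [r6] → r4=M[100]=16
XOR r0, r0, r4 → r0=12^16=28
LDR r4, [r6] → r4=M[100]=16
ADD r0, r0, r4 → r0=28+16=44
LDR r0, [r6] → r0=M[100]=16
XOR r4, r4, r0 → r4=16^16=0
ADD r6, r6, #4 → r6=100+4=104
ADD r5, r5, #1 → r5=5+1=6
CMP r5, #10  (cmp 6,10)
BNE top: taken
LDR r4, [r6] → r4=M[104]=6
XOR r0, r0, r4 → r0=16^6=22
LDR r4, [r6] → r4=M[104]=6
ADD r0, r0, r4 → r0=22+6=28
LDR r0, [r6] → r0=M[104]=6
XOR r4, r4, r0 → r4=6^6=0
ADD r6, r6, #4 → r6=104+4=108
ADD r5, r5, #1 → r5=6+1=7
CMP r5, #10  (cmp 7,10)
BNE top: taken
LDR r4, [r6] → r4=M[108]=-7
XOR r0, r0, r4 → r0=6^(-7)=-1
LDR r4, [r6] → r4=M[108]=-7
ADD r0, r0, r4 → r0=(-1)+(-7)=-8
LDR r0, [r6] → r0=M[108]=-7
XOR r4, r4, r0 → r4=(-7)^(-7)=0
ADD r6, r6, #4 → r6=108+4=112
ADD r5, r5, #1 → r5=7+1=8
CMP r5, #10  (cmp 8,10)
BNE top: taken
LDR r4, [r6] → r4=M[112]=27
XOR r0, r0, r4 → r0=(-7)^27=-30
LDR r4, [r6] → r4=M[112]=27
ADD r0, r0, r4 → r0=(-30)+27=-3
LDR r0, [r6] → r0=M[112]=27
XOR r4, r4, r0 → r4=27^27=0
ADD r6, r6, #4 → r6=112+4=116
ADD r5, r5, #1 → r5=8+1=9
CMP r5, #10  (cmp 9,10)
BNE top: taken
LDR r4, [r6] → r4=M[116]=12
XOR r0, r0, r4 → r0=27^12=23
LDR r4, [r6] → r4=M[116]=12
ADD r0, r0, r4 → r0=23+12=35
LDR r0, [r6] → r0=M[116]=12
XOR r4, r4, r0 → r4=12^12=0
ADD r6, r6, #4 → r6=116+4=120
ADD r5, r5, #1 → r5=9+1=10
CMP r5, #10  (cmp 10,10)
BNE top: not taken
MUL r4, r0, r0 → r4=12*12=144
STR r4, [112] → M[112]=144
halt.
Total executed instructions: 57.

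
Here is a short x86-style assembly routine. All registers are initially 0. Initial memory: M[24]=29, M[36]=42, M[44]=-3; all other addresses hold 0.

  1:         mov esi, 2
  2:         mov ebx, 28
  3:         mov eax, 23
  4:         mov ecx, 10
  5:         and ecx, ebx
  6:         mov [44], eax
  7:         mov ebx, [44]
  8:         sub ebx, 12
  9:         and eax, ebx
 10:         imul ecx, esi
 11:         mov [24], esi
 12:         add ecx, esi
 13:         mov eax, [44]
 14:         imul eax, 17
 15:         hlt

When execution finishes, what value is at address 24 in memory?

2

mov esi, 2 → esi=2
mov ebx, 28 → ebx=28
mov eax, 23 → eax=23
mov ecx, 10 → ecx=10
and ecx, ebx → ecx=10&28=8
mov [44], eax → M[44]=23
mov ebx, [44] → ebx=M[44]=23
sub ebx, 12 → ebx=23-12=11
and eax, ebx → eax=23&11=3
imul ecx, esi → ecx=8*2=16
mov [24], esi → M[24]=2
add ecx, esi → ecx=16+2=18
mov eax, [44] → eax=M[44]=23
imul eax, 17 → eax=23*17=391
halt.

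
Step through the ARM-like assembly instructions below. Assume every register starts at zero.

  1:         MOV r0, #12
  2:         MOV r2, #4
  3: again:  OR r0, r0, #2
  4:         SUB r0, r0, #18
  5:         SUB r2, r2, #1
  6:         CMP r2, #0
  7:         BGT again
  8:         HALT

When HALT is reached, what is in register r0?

-52

MOV r0, #12 → r0=12
MOV r2, #4 → r2=4
OR r0, r0, #2 → r0=12|2=14
SUB r0, r0, #18 → r0=14-18=-4
SUB r2, r2, #1 → r2=4-1=3
CMP r2, #0  (cmp 3,0)
BGT again: taken
OR r0, r0, #2 → r0=(-4)|2=-2
SUB r0, r0, #18 → r0=(-2)-18=-20
SUB r2, r2, #1 → r2=3-1=2
CMP r2, #0  (cmp 2,0)
BGT again: taken
OR r0, r0, #2 → r0=(-20)|2=-18
SUB r0, r0, #18 → r0=(-18)-18=-36
SUB r2, r2, #1 → r2=2-1=1
CMP r2, #0  (cmp 1,0)
BGT again: taken
OR r0, r0, #2 → r0=(-36)|2=-34
SUB r0, r0, #18 → r0=(-34)-18=-52
SUB r2, r2, #1 → r2=1-1=0
CMP r2, #0  (cmp 0,0)
BGT again: not taken
halt.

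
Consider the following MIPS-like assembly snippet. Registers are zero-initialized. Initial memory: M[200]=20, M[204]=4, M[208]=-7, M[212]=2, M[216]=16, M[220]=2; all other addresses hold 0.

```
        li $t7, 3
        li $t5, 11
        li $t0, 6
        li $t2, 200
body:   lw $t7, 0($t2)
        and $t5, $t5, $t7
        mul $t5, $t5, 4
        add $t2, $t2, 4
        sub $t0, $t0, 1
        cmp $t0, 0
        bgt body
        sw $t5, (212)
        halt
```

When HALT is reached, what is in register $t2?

after li $t7, 3: $t7=3
after li $t5, 11: $t5=11
after li $t0, 6: $t0=6
after li $t2, 200: $t2=200
after lw $t7, 0($t2): $t7=M[200]=20
after and $t5, $t5, $t7: $t5=11&20=0
after mul $t5, $t5, 4: $t5=0*4=0
after add $t2, $t2, 4: $t2=200+4=204
after sub $t0, $t0, 1: $t0=6-1=5
cmp $t0, 0  (cmp 5,0)
bgt body: taken
after lw $t7, 0($t2): $t7=M[204]=4
after and $t5, $t5, $t7: $t5=0&4=0
after mul $t5, $t5, 4: $t5=0*4=0
after add $t2, $t2, 4: $t2=204+4=208
after sub $t0, $t0, 1: $t0=5-1=4
cmp $t0, 0  (cmp 4,0)
bgt body: taken
after lw $t7, 0($t2): $t7=M[208]=-7
after and $t5, $t5, $t7: $t5=0&(-7)=0
after mul $t5, $t5, 4: $t5=0*4=0
after add $t2, $t2, 4: $t2=208+4=212
after sub $t0, $t0, 1: $t0=4-1=3
cmp $t0, 0  (cmp 3,0)
bgt body: taken
after lw $t7, 0($t2): $t7=M[212]=2
after and $t5, $t5, $t7: $t5=0&2=0
after mul $t5, $t5, 4: $t5=0*4=0
after add $t2, $t2, 4: $t2=212+4=216
after sub $t0, $t0, 1: $t0=3-1=2
cmp $t0, 0  (cmp 2,0)
bgt body: taken
after lw $t7, 0($t2): $t7=M[216]=16
after and $t5, $t5, $t7: $t5=0&16=0
after mul $t5, $t5, 4: $t5=0*4=0
after add $t2, $t2, 4: $t2=216+4=220
after sub $t0, $t0, 1: $t0=2-1=1
cmp $t0, 0  (cmp 1,0)
bgt body: taken
after lw $t7, 0($t2): $t7=M[220]=2
after and $t5, $t5, $t7: $t5=0&2=0
after mul $t5, $t5, 4: $t5=0*4=0
after add $t2, $t2, 4: $t2=220+4=224
after sub $t0, $t0, 1: $t0=1-1=0
cmp $t0, 0  (cmp 0,0)
bgt body: not taken
sw $t5, (212) → M[212]=0
halt.

224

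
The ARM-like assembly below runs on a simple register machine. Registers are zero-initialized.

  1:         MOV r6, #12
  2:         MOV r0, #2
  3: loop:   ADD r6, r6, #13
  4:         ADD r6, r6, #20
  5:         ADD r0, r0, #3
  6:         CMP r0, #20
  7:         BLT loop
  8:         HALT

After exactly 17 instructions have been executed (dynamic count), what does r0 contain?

11

r6=12
r0=2
r6=12+13=25
r6=25+20=45
r0=2+3=5
CMP r0, #20  (cmp 5,20)
BLT loop: taken
r6=45+13=58
r6=58+20=78
r0=5+3=8
CMP r0, #20  (cmp 8,20)
BLT loop: taken
r6=78+13=91
r6=91+20=111
r0=8+3=11
CMP r0, #20  (cmp 11,20)
BLT loop: taken
After step 17: r0 = 11.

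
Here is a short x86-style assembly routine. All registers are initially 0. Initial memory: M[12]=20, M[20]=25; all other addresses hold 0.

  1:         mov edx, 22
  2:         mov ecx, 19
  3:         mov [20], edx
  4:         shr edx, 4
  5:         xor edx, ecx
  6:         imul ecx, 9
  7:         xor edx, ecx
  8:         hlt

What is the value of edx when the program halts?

185

after mov edx, 22: edx=22
after mov ecx, 19: ecx=19
mov [20], edx → M[20]=22
after shr edx, 4: edx=22>>4=1
after xor edx, ecx: edx=1^19=18
after imul ecx, 9: ecx=19*9=171
after xor edx, ecx: edx=18^171=185
halt.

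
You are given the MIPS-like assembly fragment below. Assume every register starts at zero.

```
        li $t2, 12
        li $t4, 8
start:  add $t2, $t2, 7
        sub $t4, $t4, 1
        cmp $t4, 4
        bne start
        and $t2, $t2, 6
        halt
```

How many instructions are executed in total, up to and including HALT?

20

after li $t2, 12: $t2=12
after li $t4, 8: $t4=8
after add $t2, $t2, 7: $t2=12+7=19
after sub $t4, $t4, 1: $t4=8-1=7
cmp $t4, 4  (cmp 7,4)
bne start: taken
after add $t2, $t2, 7: $t2=19+7=26
after sub $t4, $t4, 1: $t4=7-1=6
cmp $t4, 4  (cmp 6,4)
bne start: taken
after add $t2, $t2, 7: $t2=26+7=33
after sub $t4, $t4, 1: $t4=6-1=5
cmp $t4, 4  (cmp 5,4)
bne start: taken
after add $t2, $t2, 7: $t2=33+7=40
after sub $t4, $t4, 1: $t4=5-1=4
cmp $t4, 4  (cmp 4,4)
bne start: not taken
after and $t2, $t2, 6: $t2=40&6=0
halt.
Total executed instructions: 20.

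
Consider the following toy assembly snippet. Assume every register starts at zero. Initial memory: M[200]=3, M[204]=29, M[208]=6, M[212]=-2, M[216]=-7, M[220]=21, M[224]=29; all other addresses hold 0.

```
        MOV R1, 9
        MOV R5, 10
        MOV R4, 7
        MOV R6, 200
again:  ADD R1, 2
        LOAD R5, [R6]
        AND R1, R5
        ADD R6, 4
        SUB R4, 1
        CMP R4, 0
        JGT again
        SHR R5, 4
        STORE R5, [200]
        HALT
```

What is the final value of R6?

R1=9
R5=10
R4=7
R6=200
R1=9+2=11
R5=M[200]=3
R1=11&3=3
R6=200+4=204
R4=7-1=6
CMP R4, 0  (cmp 6,0)
JGT again: taken
R1=3+2=5
R5=M[204]=29
R1=5&29=5
R6=204+4=208
R4=6-1=5
CMP R4, 0  (cmp 5,0)
JGT again: taken
R1=5+2=7
R5=M[208]=6
R1=7&6=6
R6=208+4=212
R4=5-1=4
CMP R4, 0  (cmp 4,0)
JGT again: taken
R1=6+2=8
R5=M[212]=-2
R1=8&(-2)=8
R6=212+4=216
R4=4-1=3
CMP R4, 0  (cmp 3,0)
JGT again: taken
R1=8+2=10
R5=M[216]=-7
R1=10&(-7)=8
R6=216+4=220
R4=3-1=2
CMP R4, 0  (cmp 2,0)
JGT again: taken
R1=8+2=10
R5=M[220]=21
R1=10&21=0
R6=220+4=224
R4=2-1=1
CMP R4, 0  (cmp 1,0)
JGT again: taken
R1=0+2=2
R5=M[224]=29
R1=2&29=0
R6=224+4=228
R4=1-1=0
CMP R4, 0  (cmp 0,0)
JGT again: not taken
R5=29>>4=1
STORE R5, [200] → M[200]=1
halt.

228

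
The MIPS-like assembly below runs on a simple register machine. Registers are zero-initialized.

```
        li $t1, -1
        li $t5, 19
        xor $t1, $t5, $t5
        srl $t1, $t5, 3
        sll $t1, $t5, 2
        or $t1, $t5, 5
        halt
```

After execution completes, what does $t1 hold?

after li $t1, -1: $t1=-1
after li $t5, 19: $t5=19
after xor $t1, $t5, $t5: $t1=19^19=0
after srl $t1, $t5, 3: $t1=19>>3=2
after sll $t1, $t5, 2: $t1=19<<2=76
after or $t1, $t5, 5: $t1=19|5=23
halt.

23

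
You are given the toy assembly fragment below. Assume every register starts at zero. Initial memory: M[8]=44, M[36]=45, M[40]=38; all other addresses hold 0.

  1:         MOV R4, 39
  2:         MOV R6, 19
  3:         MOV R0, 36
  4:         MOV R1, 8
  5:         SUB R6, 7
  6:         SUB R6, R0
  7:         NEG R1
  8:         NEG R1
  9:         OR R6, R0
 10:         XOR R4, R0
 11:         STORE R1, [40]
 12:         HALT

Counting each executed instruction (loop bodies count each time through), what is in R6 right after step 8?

MOV R4, 39 → R4=39
MOV R6, 19 → R6=19
MOV R0, 36 → R0=36
MOV R1, 8 → R1=8
SUB R6, 7 → R6=19-7=12
SUB R6, R0 → R6=12-36=-24
NEG R1 → R1=-(8)=-8
NEG R1 → R1=-(-8)=8
After step 8: R6 = -24.

-24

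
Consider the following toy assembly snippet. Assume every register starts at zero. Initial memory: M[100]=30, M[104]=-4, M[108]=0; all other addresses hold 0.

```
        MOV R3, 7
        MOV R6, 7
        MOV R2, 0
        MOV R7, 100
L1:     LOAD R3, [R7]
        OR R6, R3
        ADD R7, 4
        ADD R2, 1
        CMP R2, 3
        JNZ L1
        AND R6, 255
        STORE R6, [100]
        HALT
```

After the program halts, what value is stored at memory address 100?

after MOV R3, 7: R3=7
after MOV R6, 7: R6=7
after MOV R2, 0: R2=0
after MOV R7, 100: R7=100
after LOAD R3, [R7]: R3=M[100]=30
after OR R6, R3: R6=7|30=31
after ADD R7, 4: R7=100+4=104
after ADD R2, 1: R2=0+1=1
CMP R2, 3  (cmp 1,3)
JNZ L1: taken
after LOAD R3, [R7]: R3=M[104]=-4
after OR R6, R3: R6=31|(-4)=-1
after ADD R7, 4: R7=104+4=108
after ADD R2, 1: R2=1+1=2
CMP R2, 3  (cmp 2,3)
JNZ L1: taken
after LOAD R3, [R7]: R3=M[108]=0
after OR R6, R3: R6=(-1)|0=-1
after ADD R7, 4: R7=108+4=112
after ADD R2, 1: R2=2+1=3
CMP R2, 3  (cmp 3,3)
JNZ L1: not taken
after AND R6, 255: R6=(-1)&255=255
STORE R6, [100] → M[100]=255
halt.

255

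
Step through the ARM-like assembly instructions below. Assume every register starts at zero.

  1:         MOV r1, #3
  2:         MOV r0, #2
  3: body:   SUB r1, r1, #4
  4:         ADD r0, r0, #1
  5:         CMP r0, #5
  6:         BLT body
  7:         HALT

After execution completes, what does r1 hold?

-9

MOV r1, #3 → r1=3
MOV r0, #2 → r0=2
SUB r1, r1, #4 → r1=3-4=-1
ADD r0, r0, #1 → r0=2+1=3
CMP r0, #5  (cmp 3,5)
BLT body: taken
SUB r1, r1, #4 → r1=(-1)-4=-5
ADD r0, r0, #1 → r0=3+1=4
CMP r0, #5  (cmp 4,5)
BLT body: taken
SUB r1, r1, #4 → r1=(-5)-4=-9
ADD r0, r0, #1 → r0=4+1=5
CMP r0, #5  (cmp 5,5)
BLT body: not taken
halt.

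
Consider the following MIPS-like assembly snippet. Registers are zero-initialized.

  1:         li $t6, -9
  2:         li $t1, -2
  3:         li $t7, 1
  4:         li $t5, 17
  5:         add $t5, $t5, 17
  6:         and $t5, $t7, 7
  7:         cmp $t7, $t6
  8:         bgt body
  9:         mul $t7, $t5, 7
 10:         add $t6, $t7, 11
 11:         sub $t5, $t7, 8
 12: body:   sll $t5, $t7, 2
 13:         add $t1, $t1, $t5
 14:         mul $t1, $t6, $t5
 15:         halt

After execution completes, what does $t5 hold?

4

after li $t6, -9: $t6=-9
after li $t1, -2: $t1=-2
after li $t7, 1: $t7=1
after li $t5, 17: $t5=17
after add $t5, $t5, 17: $t5=17+17=34
after and $t5, $t7, 7: $t5=1&7=1
cmp $t7, $t6  (cmp 1,-9)
bgt body: taken
after sll $t5, $t7, 2: $t5=1<<2=4
after add $t1, $t1, $t5: $t1=(-2)+4=2
after mul $t1, $t6, $t5: $t1=(-9)*4=-36
halt.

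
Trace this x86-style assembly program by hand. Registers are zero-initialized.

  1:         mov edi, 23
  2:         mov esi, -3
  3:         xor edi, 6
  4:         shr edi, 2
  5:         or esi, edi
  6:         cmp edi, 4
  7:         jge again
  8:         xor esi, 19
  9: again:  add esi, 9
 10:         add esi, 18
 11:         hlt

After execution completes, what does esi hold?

24

mov edi, 23 → edi=23
mov esi, -3 → esi=-3
xor edi, 6 → edi=23^6=17
shr edi, 2 → edi=17>>2=4
or esi, edi → esi=(-3)|4=-3
cmp edi, 4  (cmp 4,4)
jge again: taken
add esi, 9 → esi=(-3)+9=6
add esi, 18 → esi=6+18=24
halt.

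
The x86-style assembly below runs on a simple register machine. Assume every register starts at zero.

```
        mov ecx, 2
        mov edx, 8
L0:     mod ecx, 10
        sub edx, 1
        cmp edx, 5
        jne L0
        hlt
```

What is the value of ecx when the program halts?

ecx=2
edx=8
ecx=2%10=2
edx=8-1=7
cmp edx, 5  (cmp 7,5)
jne L0: taken
ecx=2%10=2
edx=7-1=6
cmp edx, 5  (cmp 6,5)
jne L0: taken
ecx=2%10=2
edx=6-1=5
cmp edx, 5  (cmp 5,5)
jne L0: not taken
halt.

2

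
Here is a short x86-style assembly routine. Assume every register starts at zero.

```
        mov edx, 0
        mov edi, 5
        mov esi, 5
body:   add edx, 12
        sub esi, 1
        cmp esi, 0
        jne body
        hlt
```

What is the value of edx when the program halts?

mov edx, 0 → edx=0
mov edi, 5 → edi=5
mov esi, 5 → esi=5
add edx, 12 → edx=0+12=12
sub esi, 1 → esi=5-1=4
cmp esi, 0  (cmp 4,0)
jne body: taken
add edx, 12 → edx=12+12=24
sub esi, 1 → esi=4-1=3
cmp esi, 0  (cmp 3,0)
jne body: taken
add edx, 12 → edx=24+12=36
sub esi, 1 → esi=3-1=2
cmp esi, 0  (cmp 2,0)
jne body: taken
add edx, 12 → edx=36+12=48
sub esi, 1 → esi=2-1=1
cmp esi, 0  (cmp 1,0)
jne body: taken
add edx, 12 → edx=48+12=60
sub esi, 1 → esi=1-1=0
cmp esi, 0  (cmp 0,0)
jne body: not taken
halt.

60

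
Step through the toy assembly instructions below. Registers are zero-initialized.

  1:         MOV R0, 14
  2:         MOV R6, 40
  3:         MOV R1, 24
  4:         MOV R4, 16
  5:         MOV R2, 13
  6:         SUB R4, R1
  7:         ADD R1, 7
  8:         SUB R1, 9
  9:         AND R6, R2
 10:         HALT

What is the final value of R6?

after MOV R0, 14: R0=14
after MOV R6, 40: R6=40
after MOV R1, 24: R1=24
after MOV R4, 16: R4=16
after MOV R2, 13: R2=13
after SUB R4, R1: R4=16-24=-8
after ADD R1, 7: R1=24+7=31
after SUB R1, 9: R1=31-9=22
after AND R6, R2: R6=40&13=8
halt.

8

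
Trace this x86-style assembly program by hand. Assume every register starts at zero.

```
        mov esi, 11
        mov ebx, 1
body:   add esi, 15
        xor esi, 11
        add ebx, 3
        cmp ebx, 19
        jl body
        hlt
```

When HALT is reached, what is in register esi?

107

after mov esi, 11: esi=11
after mov ebx, 1: ebx=1
after add esi, 15: esi=11+15=26
after xor esi, 11: esi=26^11=17
after add ebx, 3: ebx=1+3=4
cmp ebx, 19  (cmp 4,19)
jl body: taken
after add esi, 15: esi=17+15=32
after xor esi, 11: esi=32^11=43
after add ebx, 3: ebx=4+3=7
cmp ebx, 19  (cmp 7,19)
jl body: taken
after add esi, 15: esi=43+15=58
after xor esi, 11: esi=58^11=49
after add ebx, 3: ebx=7+3=10
cmp ebx, 19  (cmp 10,19)
jl body: taken
after add esi, 15: esi=49+15=64
after xor esi, 11: esi=64^11=75
after add ebx, 3: ebx=10+3=13
cmp ebx, 19  (cmp 13,19)
jl body: taken
after add esi, 15: esi=75+15=90
after xor esi, 11: esi=90^11=81
after add ebx, 3: ebx=13+3=16
cmp ebx, 19  (cmp 16,19)
jl body: taken
after add esi, 15: esi=81+15=96
after xor esi, 11: esi=96^11=107
after add ebx, 3: ebx=16+3=19
cmp ebx, 19  (cmp 19,19)
jl body: not taken
halt.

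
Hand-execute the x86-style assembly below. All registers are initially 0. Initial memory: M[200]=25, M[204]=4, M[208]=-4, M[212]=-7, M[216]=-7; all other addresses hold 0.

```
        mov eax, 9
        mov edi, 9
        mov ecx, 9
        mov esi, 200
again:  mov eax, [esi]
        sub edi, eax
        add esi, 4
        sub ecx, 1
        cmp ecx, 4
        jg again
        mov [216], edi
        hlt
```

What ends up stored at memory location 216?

-2

eax=9
edi=9
ecx=9
esi=200
eax=M[200]=25
edi=9-25=-16
esi=200+4=204
ecx=9-1=8
cmp ecx, 4  (cmp 8,4)
jg again: taken
eax=M[204]=4
edi=(-16)-4=-20
esi=204+4=208
ecx=8-1=7
cmp ecx, 4  (cmp 7,4)
jg again: taken
eax=M[208]=-4
edi=(-20)-(-4)=-16
esi=208+4=212
ecx=7-1=6
cmp ecx, 4  (cmp 6,4)
jg again: taken
eax=M[212]=-7
edi=(-16)-(-7)=-9
esi=212+4=216
ecx=6-1=5
cmp ecx, 4  (cmp 5,4)
jg again: taken
eax=M[216]=-7
edi=(-9)-(-7)=-2
esi=216+4=220
ecx=5-1=4
cmp ecx, 4  (cmp 4,4)
jg again: not taken
mov [216], edi → M[216]=-2
halt.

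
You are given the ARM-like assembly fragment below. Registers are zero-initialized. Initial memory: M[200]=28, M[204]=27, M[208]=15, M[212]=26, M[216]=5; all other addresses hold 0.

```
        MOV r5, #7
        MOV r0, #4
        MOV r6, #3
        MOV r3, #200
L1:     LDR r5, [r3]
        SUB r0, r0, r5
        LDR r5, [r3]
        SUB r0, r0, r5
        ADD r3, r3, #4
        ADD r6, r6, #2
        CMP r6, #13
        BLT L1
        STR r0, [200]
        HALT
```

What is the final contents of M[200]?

-198

after MOV r5, #7: r5=7
after MOV r0, #4: r0=4
after MOV r6, #3: r6=3
after MOV r3, #200: r3=200
after LDR r5, [r3]: r5=M[200]=28
after SUB r0, r0, r5: r0=4-28=-24
after LDR r5, [r3]: r5=M[200]=28
after SUB r0, r0, r5: r0=(-24)-28=-52
after ADD r3, r3, #4: r3=200+4=204
after ADD r6, r6, #2: r6=3+2=5
CMP r6, #13  (cmp 5,13)
BLT L1: taken
after LDR r5, [r3]: r5=M[204]=27
after SUB r0, r0, r5: r0=(-52)-27=-79
after LDR r5, [r3]: r5=M[204]=27
after SUB r0, r0, r5: r0=(-79)-27=-106
after ADD r3, r3, #4: r3=204+4=208
after ADD r6, r6, #2: r6=5+2=7
CMP r6, #13  (cmp 7,13)
BLT L1: taken
after LDR r5, [r3]: r5=M[208]=15
after SUB r0, r0, r5: r0=(-106)-15=-121
after LDR r5, [r3]: r5=M[208]=15
after SUB r0, r0, r5: r0=(-121)-15=-136
after ADD r3, r3, #4: r3=208+4=212
after ADD r6, r6, #2: r6=7+2=9
CMP r6, #13  (cmp 9,13)
BLT L1: taken
after LDR r5, [r3]: r5=M[212]=26
after SUB r0, r0, r5: r0=(-136)-26=-162
after LDR r5, [r3]: r5=M[212]=26
after SUB r0, r0, r5: r0=(-162)-26=-188
after ADD r3, r3, #4: r3=212+4=216
after ADD r6, r6, #2: r6=9+2=11
CMP r6, #13  (cmp 11,13)
BLT L1: taken
after LDR r5, [r3]: r5=M[216]=5
after SUB r0, r0, r5: r0=(-188)-5=-193
after LDR r5, [r3]: r5=M[216]=5
after SUB r0, r0, r5: r0=(-193)-5=-198
after ADD r3, r3, #4: r3=216+4=220
after ADD r6, r6, #2: r6=11+2=13
CMP r6, #13  (cmp 13,13)
BLT L1: not taken
STR r0, [200] → M[200]=-198
halt.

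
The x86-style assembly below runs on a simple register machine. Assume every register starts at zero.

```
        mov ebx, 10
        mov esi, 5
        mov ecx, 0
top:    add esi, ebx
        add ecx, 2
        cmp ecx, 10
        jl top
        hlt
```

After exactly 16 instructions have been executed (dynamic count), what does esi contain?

mov ebx, 10 → ebx=10
mov esi, 5 → esi=5
mov ecx, 0 → ecx=0
add esi, ebx → esi=5+10=15
add ecx, 2 → ecx=0+2=2
cmp ecx, 10  (cmp 2,10)
jl top: taken
add esi, ebx → esi=15+10=25
add ecx, 2 → ecx=2+2=4
cmp ecx, 10  (cmp 4,10)
jl top: taken
add esi, ebx → esi=25+10=35
add ecx, 2 → ecx=4+2=6
cmp ecx, 10  (cmp 6,10)
jl top: taken
add esi, ebx → esi=35+10=45
After step 16: esi = 45.

45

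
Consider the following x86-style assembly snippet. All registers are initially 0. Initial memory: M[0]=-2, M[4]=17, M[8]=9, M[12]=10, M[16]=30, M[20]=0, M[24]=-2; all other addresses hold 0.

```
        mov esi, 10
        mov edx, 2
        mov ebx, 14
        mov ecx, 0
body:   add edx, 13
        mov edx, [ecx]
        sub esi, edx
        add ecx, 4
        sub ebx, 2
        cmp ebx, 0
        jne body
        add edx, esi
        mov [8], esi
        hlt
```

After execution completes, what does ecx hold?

after mov esi, 10: esi=10
after mov edx, 2: edx=2
after mov ebx, 14: ebx=14
after mov ecx, 0: ecx=0
after add edx, 13: edx=2+13=15
after mov edx, [ecx]: edx=M[0]=-2
after sub esi, edx: esi=10-(-2)=12
after add ecx, 4: ecx=0+4=4
after sub ebx, 2: ebx=14-2=12
cmp ebx, 0  (cmp 12,0)
jne body: taken
after add edx, 13: edx=(-2)+13=11
after mov edx, [ecx]: edx=M[4]=17
after sub esi, edx: esi=12-17=-5
after add ecx, 4: ecx=4+4=8
after sub ebx, 2: ebx=12-2=10
cmp ebx, 0  (cmp 10,0)
jne body: taken
after add edx, 13: edx=17+13=30
after mov edx, [ecx]: edx=M[8]=9
after sub esi, edx: esi=(-5)-9=-14
after add ecx, 4: ecx=8+4=12
after sub ebx, 2: ebx=10-2=8
cmp ebx, 0  (cmp 8,0)
jne body: taken
after add edx, 13: edx=9+13=22
after mov edx, [ecx]: edx=M[12]=10
after sub esi, edx: esi=(-14)-10=-24
after add ecx, 4: ecx=12+4=16
after sub ebx, 2: ebx=8-2=6
cmp ebx, 0  (cmp 6,0)
jne body: taken
after add edx, 13: edx=10+13=23
after mov edx, [ecx]: edx=M[16]=30
after sub esi, edx: esi=(-24)-30=-54
after add ecx, 4: ecx=16+4=20
after sub ebx, 2: ebx=6-2=4
cmp ebx, 0  (cmp 4,0)
jne body: taken
after add edx, 13: edx=30+13=43
after mov edx, [ecx]: edx=M[20]=0
after sub esi, edx: esi=(-54)-0=-54
after add ecx, 4: ecx=20+4=24
after sub ebx, 2: ebx=4-2=2
cmp ebx, 0  (cmp 2,0)
jne body: taken
after add edx, 13: edx=0+13=13
after mov edx, [ecx]: edx=M[24]=-2
after sub esi, edx: esi=(-54)-(-2)=-52
after add ecx, 4: ecx=24+4=28
after sub ebx, 2: ebx=2-2=0
cmp ebx, 0  (cmp 0,0)
jne body: not taken
after add edx, esi: edx=(-2)+(-52)=-54
mov [8], esi → M[8]=-52
halt.

28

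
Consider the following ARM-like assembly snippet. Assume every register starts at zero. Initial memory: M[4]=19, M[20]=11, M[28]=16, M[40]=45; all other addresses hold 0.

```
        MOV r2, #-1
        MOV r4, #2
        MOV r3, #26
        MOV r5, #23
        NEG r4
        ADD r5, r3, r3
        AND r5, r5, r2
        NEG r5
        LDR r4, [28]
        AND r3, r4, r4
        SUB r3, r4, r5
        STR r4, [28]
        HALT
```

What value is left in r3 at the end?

MOV r2, #-1 → r2=-1
MOV r4, #2 → r4=2
MOV r3, #26 → r3=26
MOV r5, #23 → r5=23
NEG r4 → r4=-(2)=-2
ADD r5, r3, r3 → r5=26+26=52
AND r5, r5, r2 → r5=52&(-1)=52
NEG r5 → r5=-(52)=-52
LDR r4, [28] → r4=M[28]=16
AND r3, r4, r4 → r3=16&16=16
SUB r3, r4, r5 → r3=16-(-52)=68
STR r4, [28] → M[28]=16
halt.

68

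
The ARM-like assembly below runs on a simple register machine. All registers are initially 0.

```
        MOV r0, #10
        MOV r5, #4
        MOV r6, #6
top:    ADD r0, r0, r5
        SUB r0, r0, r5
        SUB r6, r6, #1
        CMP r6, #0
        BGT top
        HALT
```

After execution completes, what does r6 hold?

r0=10
r5=4
r6=6
r0=10+4=14
r0=14-4=10
r6=6-1=5
CMP r6, #0  (cmp 5,0)
BGT top: taken
r0=10+4=14
r0=14-4=10
r6=5-1=4
CMP r6, #0  (cmp 4,0)
BGT top: taken
r0=10+4=14
r0=14-4=10
r6=4-1=3
CMP r6, #0  (cmp 3,0)
BGT top: taken
r0=10+4=14
r0=14-4=10
r6=3-1=2
CMP r6, #0  (cmp 2,0)
BGT top: taken
r0=10+4=14
r0=14-4=10
r6=2-1=1
CMP r6, #0  (cmp 1,0)
BGT top: taken
r0=10+4=14
r0=14-4=10
r6=1-1=0
CMP r6, #0  (cmp 0,0)
BGT top: not taken
halt.

0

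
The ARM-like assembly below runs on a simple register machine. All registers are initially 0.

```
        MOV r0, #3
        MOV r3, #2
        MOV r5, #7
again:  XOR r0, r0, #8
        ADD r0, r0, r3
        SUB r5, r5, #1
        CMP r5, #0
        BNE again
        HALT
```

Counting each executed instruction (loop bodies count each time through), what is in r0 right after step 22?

27

MOV r0, #3 → r0=3
MOV r3, #2 → r3=2
MOV r5, #7 → r5=7
XOR r0, r0, #8 → r0=3^8=11
ADD r0, r0, r3 → r0=11+2=13
SUB r5, r5, #1 → r5=7-1=6
CMP r5, #0  (cmp 6,0)
BNE again: taken
XOR r0, r0, #8 → r0=13^8=5
ADD r0, r0, r3 → r0=5+2=7
SUB r5, r5, #1 → r5=6-1=5
CMP r5, #0  (cmp 5,0)
BNE again: taken
XOR r0, r0, #8 → r0=7^8=15
ADD r0, r0, r3 → r0=15+2=17
SUB r5, r5, #1 → r5=5-1=4
CMP r5, #0  (cmp 4,0)
BNE again: taken
XOR r0, r0, #8 → r0=17^8=25
ADD r0, r0, r3 → r0=25+2=27
SUB r5, r5, #1 → r5=4-1=3
CMP r5, #0  (cmp 3,0)
After step 22: r0 = 27.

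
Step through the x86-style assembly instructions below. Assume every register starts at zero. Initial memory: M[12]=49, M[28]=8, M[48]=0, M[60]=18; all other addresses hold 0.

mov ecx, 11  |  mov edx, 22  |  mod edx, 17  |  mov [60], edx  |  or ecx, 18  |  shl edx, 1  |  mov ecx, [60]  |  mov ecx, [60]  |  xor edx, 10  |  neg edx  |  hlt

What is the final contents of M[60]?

after mov ecx, 11: ecx=11
after mov edx, 22: edx=22
after mod edx, 17: edx=22%17=5
mov [60], edx → M[60]=5
after or ecx, 18: ecx=11|18=27
after shl edx, 1: edx=5<<1=10
after mov ecx, [60]: ecx=M[60]=5
after mov ecx, [60]: ecx=M[60]=5
after xor edx, 10: edx=10^10=0
after neg edx: edx=-(0)=0
halt.

5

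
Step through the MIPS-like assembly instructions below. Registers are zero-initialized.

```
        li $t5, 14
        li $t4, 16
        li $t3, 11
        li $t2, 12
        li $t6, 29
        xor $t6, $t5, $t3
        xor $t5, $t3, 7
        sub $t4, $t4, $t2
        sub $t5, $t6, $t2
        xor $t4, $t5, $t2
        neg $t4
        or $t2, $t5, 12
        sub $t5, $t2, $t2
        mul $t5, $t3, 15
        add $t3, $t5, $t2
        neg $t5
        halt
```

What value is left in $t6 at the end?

after li $t5, 14: $t5=14
after li $t4, 16: $t4=16
after li $t3, 11: $t3=11
after li $t2, 12: $t2=12
after li $t6, 29: $t6=29
after xor $t6, $t5, $t3: $t6=14^11=5
after xor $t5, $t3, 7: $t5=11^7=12
after sub $t4, $t4, $t2: $t4=16-12=4
after sub $t5, $t6, $t2: $t5=5-12=-7
after xor $t4, $t5, $t2: $t4=(-7)^12=-11
after neg $t4: $t4=-(-11)=11
after or $t2, $t5, 12: $t2=(-7)|12=-3
after sub $t5, $t2, $t2: $t5=(-3)-(-3)=0
after mul $t5, $t3, 15: $t5=11*15=165
after add $t3, $t5, $t2: $t3=165+(-3)=162
after neg $t5: $t5=-(165)=-165
halt.

5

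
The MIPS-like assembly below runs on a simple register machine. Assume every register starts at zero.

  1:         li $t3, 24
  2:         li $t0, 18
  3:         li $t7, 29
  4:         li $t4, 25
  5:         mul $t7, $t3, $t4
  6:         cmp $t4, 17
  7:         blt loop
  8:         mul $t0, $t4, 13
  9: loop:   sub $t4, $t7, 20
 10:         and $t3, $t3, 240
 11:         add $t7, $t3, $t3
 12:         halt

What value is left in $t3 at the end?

16

after li $t3, 24: $t3=24
after li $t0, 18: $t0=18
after li $t7, 29: $t7=29
after li $t4, 25: $t4=25
after mul $t7, $t3, $t4: $t7=24*25=600
cmp $t4, 17  (cmp 25,17)
blt loop: not taken
after mul $t0, $t4, 13: $t0=25*13=325
after sub $t4, $t7, 20: $t4=600-20=580
after and $t3, $t3, 240: $t3=24&240=16
after add $t7, $t3, $t3: $t7=16+16=32
halt.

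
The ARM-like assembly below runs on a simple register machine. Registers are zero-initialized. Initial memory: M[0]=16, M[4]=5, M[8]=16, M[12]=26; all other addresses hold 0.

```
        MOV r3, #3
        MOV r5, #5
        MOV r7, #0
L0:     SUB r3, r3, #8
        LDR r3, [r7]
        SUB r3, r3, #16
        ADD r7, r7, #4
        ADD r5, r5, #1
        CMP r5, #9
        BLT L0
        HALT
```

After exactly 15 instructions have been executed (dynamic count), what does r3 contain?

-11

r3=3
r5=5
r7=0
r3=3-8=-5
r3=M[0]=16
r3=16-16=0
r7=0+4=4
r5=5+1=6
CMP r5, #9  (cmp 6,9)
BLT L0: taken
r3=0-8=-8
r3=M[4]=5
r3=5-16=-11
r7=4+4=8
r5=6+1=7
After step 15: r3 = -11.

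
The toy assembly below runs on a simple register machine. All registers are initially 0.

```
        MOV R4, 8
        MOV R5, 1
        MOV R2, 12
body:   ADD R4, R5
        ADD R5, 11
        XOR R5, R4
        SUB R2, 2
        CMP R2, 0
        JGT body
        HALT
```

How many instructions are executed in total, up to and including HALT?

40

MOV R4, 8 → R4=8
MOV R5, 1 → R5=1
MOV R2, 12 → R2=12
ADD R4, R5 → R4=8+1=9
ADD R5, 11 → R5=1+11=12
XOR R5, R4 → R5=12^9=5
SUB R2, 2 → R2=12-2=10
CMP R2, 0  (cmp 10,0)
JGT body: taken
ADD R4, R5 → R4=9+5=14
ADD R5, 11 → R5=5+11=16
XOR R5, R4 → R5=16^14=30
SUB R2, 2 → R2=10-2=8
CMP R2, 0  (cmp 8,0)
JGT body: taken
ADD R4, R5 → R4=14+30=44
ADD R5, 11 → R5=30+11=41
XOR R5, R4 → R5=41^44=5
SUB R2, 2 → R2=8-2=6
CMP R2, 0  (cmp 6,0)
JGT body: taken
ADD R4, R5 → R4=44+5=49
ADD R5, 11 → R5=5+11=16
XOR R5, R4 → R5=16^49=33
SUB R2, 2 → R2=6-2=4
CMP R2, 0  (cmp 4,0)
JGT body: taken
ADD R4, R5 → R4=49+33=82
ADD R5, 11 → R5=33+11=44
XOR R5, R4 → R5=44^82=126
SUB R2, 2 → R2=4-2=2
CMP R2, 0  (cmp 2,0)
JGT body: taken
ADD R4, R5 → R4=82+126=208
ADD R5, 11 → R5=126+11=137
XOR R5, R4 → R5=137^208=89
SUB R2, 2 → R2=2-2=0
CMP R2, 0  (cmp 0,0)
JGT body: not taken
halt.
Total executed instructions: 40.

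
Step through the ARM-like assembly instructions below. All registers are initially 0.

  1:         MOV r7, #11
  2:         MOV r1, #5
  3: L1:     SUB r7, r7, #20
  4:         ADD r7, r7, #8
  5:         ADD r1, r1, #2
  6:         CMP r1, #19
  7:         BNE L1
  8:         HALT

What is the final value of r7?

-73

MOV r7, #11 → r7=11
MOV r1, #5 → r1=5
SUB r7, r7, #20 → r7=11-20=-9
ADD r7, r7, #8 → r7=(-9)+8=-1
ADD r1, r1, #2 → r1=5+2=7
CMP r1, #19  (cmp 7,19)
BNE L1: taken
SUB r7, r7, #20 → r7=(-1)-20=-21
ADD r7, r7, #8 → r7=(-21)+8=-13
ADD r1, r1, #2 → r1=7+2=9
CMP r1, #19  (cmp 9,19)
BNE L1: taken
SUB r7, r7, #20 → r7=(-13)-20=-33
ADD r7, r7, #8 → r7=(-33)+8=-25
ADD r1, r1, #2 → r1=9+2=11
CMP r1, #19  (cmp 11,19)
BNE L1: taken
SUB r7, r7, #20 → r7=(-25)-20=-45
ADD r7, r7, #8 → r7=(-45)+8=-37
ADD r1, r1, #2 → r1=11+2=13
CMP r1, #19  (cmp 13,19)
BNE L1: taken
SUB r7, r7, #20 → r7=(-37)-20=-57
ADD r7, r7, #8 → r7=(-57)+8=-49
ADD r1, r1, #2 → r1=13+2=15
CMP r1, #19  (cmp 15,19)
BNE L1: taken
SUB r7, r7, #20 → r7=(-49)-20=-69
ADD r7, r7, #8 → r7=(-69)+8=-61
ADD r1, r1, #2 → r1=15+2=17
CMP r1, #19  (cmp 17,19)
BNE L1: taken
SUB r7, r7, #20 → r7=(-61)-20=-81
ADD r7, r7, #8 → r7=(-81)+8=-73
ADD r1, r1, #2 → r1=17+2=19
CMP r1, #19  (cmp 19,19)
BNE L1: not taken
halt.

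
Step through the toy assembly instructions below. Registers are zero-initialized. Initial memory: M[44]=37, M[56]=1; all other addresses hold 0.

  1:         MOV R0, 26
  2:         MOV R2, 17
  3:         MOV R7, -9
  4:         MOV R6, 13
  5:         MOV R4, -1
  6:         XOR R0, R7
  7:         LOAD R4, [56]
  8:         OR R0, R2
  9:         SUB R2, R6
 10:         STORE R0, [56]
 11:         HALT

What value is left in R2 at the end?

MOV R0, 26 → R0=26
MOV R2, 17 → R2=17
MOV R7, -9 → R7=-9
MOV R6, 13 → R6=13
MOV R4, -1 → R4=-1
XOR R0, R7 → R0=26^(-9)=-19
LOAD R4, [56] → R4=M[56]=1
OR R0, R2 → R0=(-19)|17=-3
SUB R2, R6 → R2=17-13=4
STORE R0, [56] → M[56]=-3
halt.

4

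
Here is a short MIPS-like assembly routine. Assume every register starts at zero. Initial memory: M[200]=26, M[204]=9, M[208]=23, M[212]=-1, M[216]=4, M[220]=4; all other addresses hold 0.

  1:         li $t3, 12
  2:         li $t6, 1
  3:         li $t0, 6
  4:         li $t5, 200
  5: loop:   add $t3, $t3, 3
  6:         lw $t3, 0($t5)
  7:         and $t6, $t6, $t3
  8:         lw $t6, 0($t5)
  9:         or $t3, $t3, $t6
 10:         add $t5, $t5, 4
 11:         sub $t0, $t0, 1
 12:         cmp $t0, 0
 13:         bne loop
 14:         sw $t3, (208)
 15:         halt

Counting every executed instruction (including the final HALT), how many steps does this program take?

$t3=12
$t6=1
$t0=6
$t5=200
$t3=12+3=15
$t3=M[200]=26
$t6=1&26=0
$t6=M[200]=26
$t3=26|26=26
$t5=200+4=204
$t0=6-1=5
cmp $t0, 0  (cmp 5,0)
bne loop: taken
$t3=26+3=29
$t3=M[204]=9
$t6=26&9=8
$t6=M[204]=9
$t3=9|9=9
$t5=204+4=208
$t0=5-1=4
cmp $t0, 0  (cmp 4,0)
bne loop: taken
$t3=9+3=12
$t3=M[208]=23
$t6=9&23=1
$t6=M[208]=23
$t3=23|23=23
$t5=208+4=212
$t0=4-1=3
cmp $t0, 0  (cmp 3,0)
bne loop: taken
$t3=23+3=26
$t3=M[212]=-1
$t6=23&(-1)=23
$t6=M[212]=-1
$t3=(-1)|(-1)=-1
$t5=212+4=216
$t0=3-1=2
cmp $t0, 0  (cmp 2,0)
bne loop: taken
$t3=(-1)+3=2
$t3=M[216]=4
$t6=(-1)&4=4
$t6=M[216]=4
$t3=4|4=4
$t5=216+4=220
$t0=2-1=1
cmp $t0, 0  (cmp 1,0)
bne loop: taken
$t3=4+3=7
$t3=M[220]=4
$t6=4&4=4
$t6=M[220]=4
$t3=4|4=4
$t5=220+4=224
$t0=1-1=0
cmp $t0, 0  (cmp 0,0)
bne loop: not taken
sw $t3, (208) → M[208]=4
halt.
Total executed instructions: 60.

60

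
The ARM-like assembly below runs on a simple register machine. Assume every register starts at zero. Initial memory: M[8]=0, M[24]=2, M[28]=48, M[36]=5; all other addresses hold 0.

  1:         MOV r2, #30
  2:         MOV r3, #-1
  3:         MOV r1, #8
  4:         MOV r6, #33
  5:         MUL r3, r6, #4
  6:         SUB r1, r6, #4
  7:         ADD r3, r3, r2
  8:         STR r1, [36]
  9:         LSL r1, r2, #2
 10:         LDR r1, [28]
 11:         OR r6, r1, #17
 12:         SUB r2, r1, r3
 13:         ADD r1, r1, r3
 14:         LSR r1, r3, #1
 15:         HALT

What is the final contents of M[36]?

after MOV r2, #30: r2=30
after MOV r3, #-1: r3=-1
after MOV r1, #8: r1=8
after MOV r6, #33: r6=33
after MUL r3, r6, #4: r3=33*4=132
after SUB r1, r6, #4: r1=33-4=29
after ADD r3, r3, r2: r3=132+30=162
STR r1, [36] → M[36]=29
after LSL r1, r2, #2: r1=30<<2=120
after LDR r1, [28]: r1=M[28]=48
after OR r6, r1, #17: r6=48|17=49
after SUB r2, r1, r3: r2=48-162=-114
after ADD r1, r1, r3: r1=48+162=210
after LSR r1, r3, #1: r1=162>>1=81
halt.

29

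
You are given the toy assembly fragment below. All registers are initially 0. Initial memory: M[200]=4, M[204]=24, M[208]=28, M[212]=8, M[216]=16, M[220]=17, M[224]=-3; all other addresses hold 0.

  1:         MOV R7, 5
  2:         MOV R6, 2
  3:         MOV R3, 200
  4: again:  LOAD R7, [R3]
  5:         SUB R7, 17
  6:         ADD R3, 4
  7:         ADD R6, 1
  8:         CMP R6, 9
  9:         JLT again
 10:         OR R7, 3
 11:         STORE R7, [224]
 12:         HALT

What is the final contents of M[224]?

MOV R7, 5 → R7=5
MOV R6, 2 → R6=2
MOV R3, 200 → R3=200
LOAD R7, [R3] → R7=M[200]=4
SUB R7, 17 → R7=4-17=-13
ADD R3, 4 → R3=200+4=204
ADD R6, 1 → R6=2+1=3
CMP R6, 9  (cmp 3,9)
JLT again: taken
LOAD R7, [R3] → R7=M[204]=24
SUB R7, 17 → R7=24-17=7
ADD R3, 4 → R3=204+4=208
ADD R6, 1 → R6=3+1=4
CMP R6, 9  (cmp 4,9)
JLT again: taken
LOAD R7, [R3] → R7=M[208]=28
SUB R7, 17 → R7=28-17=11
ADD R3, 4 → R3=208+4=212
ADD R6, 1 → R6=4+1=5
CMP R6, 9  (cmp 5,9)
JLT again: taken
LOAD R7, [R3] → R7=M[212]=8
SUB R7, 17 → R7=8-17=-9
ADD R3, 4 → R3=212+4=216
ADD R6, 1 → R6=5+1=6
CMP R6, 9  (cmp 6,9)
JLT again: taken
LOAD R7, [R3] → R7=M[216]=16
SUB R7, 17 → R7=16-17=-1
ADD R3, 4 → R3=216+4=220
ADD R6, 1 → R6=6+1=7
CMP R6, 9  (cmp 7,9)
JLT again: taken
LOAD R7, [R3] → R7=M[220]=17
SUB R7, 17 → R7=17-17=0
ADD R3, 4 → R3=220+4=224
ADD R6, 1 → R6=7+1=8
CMP R6, 9  (cmp 8,9)
JLT again: taken
LOAD R7, [R3] → R7=M[224]=-3
SUB R7, 17 → R7=(-3)-17=-20
ADD R3, 4 → R3=224+4=228
ADD R6, 1 → R6=8+1=9
CMP R6, 9  (cmp 9,9)
JLT again: not taken
OR R7, 3 → R7=(-20)|3=-17
STORE R7, [224] → M[224]=-17
halt.

-17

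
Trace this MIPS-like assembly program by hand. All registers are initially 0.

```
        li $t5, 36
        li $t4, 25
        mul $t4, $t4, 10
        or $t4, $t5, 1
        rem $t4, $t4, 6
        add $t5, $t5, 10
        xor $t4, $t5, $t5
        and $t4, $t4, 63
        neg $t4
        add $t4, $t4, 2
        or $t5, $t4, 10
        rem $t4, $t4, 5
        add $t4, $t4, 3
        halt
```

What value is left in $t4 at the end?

$t5=36
$t4=25
$t4=25*10=250
$t4=36|1=37
$t4=37%6=1
$t5=36+10=46
$t4=46^46=0
$t4=0&63=0
$t4=-(0)=0
$t4=0+2=2
$t5=2|10=10
$t4=2%5=2
$t4=2+3=5
halt.

5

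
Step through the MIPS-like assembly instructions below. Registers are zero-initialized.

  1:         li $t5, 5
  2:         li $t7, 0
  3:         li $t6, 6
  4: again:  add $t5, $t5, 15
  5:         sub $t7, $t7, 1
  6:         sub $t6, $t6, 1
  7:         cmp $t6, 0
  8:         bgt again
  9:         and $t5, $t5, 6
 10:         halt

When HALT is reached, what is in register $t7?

li $t5, 5 → $t5=5
li $t7, 0 → $t7=0
li $t6, 6 → $t6=6
add $t5, $t5, 15 → $t5=5+15=20
sub $t7, $t7, 1 → $t7=0-1=-1
sub $t6, $t6, 1 → $t6=6-1=5
cmp $t6, 0  (cmp 5,0)
bgt again: taken
add $t5, $t5, 15 → $t5=20+15=35
sub $t7, $t7, 1 → $t7=(-1)-1=-2
sub $t6, $t6, 1 → $t6=5-1=4
cmp $t6, 0  (cmp 4,0)
bgt again: taken
add $t5, $t5, 15 → $t5=35+15=50
sub $t7, $t7, 1 → $t7=(-2)-1=-3
sub $t6, $t6, 1 → $t6=4-1=3
cmp $t6, 0  (cmp 3,0)
bgt again: taken
add $t5, $t5, 15 → $t5=50+15=65
sub $t7, $t7, 1 → $t7=(-3)-1=-4
sub $t6, $t6, 1 → $t6=3-1=2
cmp $t6, 0  (cmp 2,0)
bgt again: taken
add $t5, $t5, 15 → $t5=65+15=80
sub $t7, $t7, 1 → $t7=(-4)-1=-5
sub $t6, $t6, 1 → $t6=2-1=1
cmp $t6, 0  (cmp 1,0)
bgt again: taken
add $t5, $t5, 15 → $t5=80+15=95
sub $t7, $t7, 1 → $t7=(-5)-1=-6
sub $t6, $t6, 1 → $t6=1-1=0
cmp $t6, 0  (cmp 0,0)
bgt again: not taken
and $t5, $t5, 6 → $t5=95&6=6
halt.

-6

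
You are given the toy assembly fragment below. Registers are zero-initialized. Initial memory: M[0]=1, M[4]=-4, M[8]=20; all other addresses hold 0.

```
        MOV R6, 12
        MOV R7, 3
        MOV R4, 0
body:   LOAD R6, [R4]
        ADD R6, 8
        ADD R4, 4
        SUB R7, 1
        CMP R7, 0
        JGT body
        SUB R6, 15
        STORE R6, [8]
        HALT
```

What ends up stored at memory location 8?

R6=12
R7=3
R4=0
R6=M[0]=1
R6=1+8=9
R4=0+4=4
R7=3-1=2
CMP R7, 0  (cmp 2,0)
JGT body: taken
R6=M[4]=-4
R6=(-4)+8=4
R4=4+4=8
R7=2-1=1
CMP R7, 0  (cmp 1,0)
JGT body: taken
R6=M[8]=20
R6=20+8=28
R4=8+4=12
R7=1-1=0
CMP R7, 0  (cmp 0,0)
JGT body: not taken
R6=28-15=13
STORE R6, [8] → M[8]=13
halt.

13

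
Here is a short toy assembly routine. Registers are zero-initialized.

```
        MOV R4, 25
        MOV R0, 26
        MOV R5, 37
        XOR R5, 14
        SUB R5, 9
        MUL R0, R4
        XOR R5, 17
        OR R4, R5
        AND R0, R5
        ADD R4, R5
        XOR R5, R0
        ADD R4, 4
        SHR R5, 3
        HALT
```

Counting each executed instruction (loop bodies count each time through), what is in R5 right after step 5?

R4=25
R0=26
R5=37
R5=37^14=43
R5=43-9=34
After step 5: R5 = 34.

34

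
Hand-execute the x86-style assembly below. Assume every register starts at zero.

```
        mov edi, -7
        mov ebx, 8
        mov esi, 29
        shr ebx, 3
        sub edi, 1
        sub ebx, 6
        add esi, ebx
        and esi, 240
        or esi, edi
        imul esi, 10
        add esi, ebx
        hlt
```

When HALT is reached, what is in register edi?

-8

edi=-7
ebx=8
esi=29
ebx=8>>3=1
edi=(-7)-1=-8
ebx=1-6=-5
esi=29+(-5)=24
esi=24&240=16
esi=16|(-8)=-8
esi=(-8)*10=-80
esi=(-80)+(-5)=-85
halt.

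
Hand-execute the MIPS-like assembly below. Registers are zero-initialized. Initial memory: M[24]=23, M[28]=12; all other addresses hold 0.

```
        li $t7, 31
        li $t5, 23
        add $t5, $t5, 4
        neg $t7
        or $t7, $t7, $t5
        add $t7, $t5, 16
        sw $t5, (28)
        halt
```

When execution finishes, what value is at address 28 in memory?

27

li $t7, 31 → $t7=31
li $t5, 23 → $t5=23
add $t5, $t5, 4 → $t5=23+4=27
neg $t7 → $t7=-(31)=-31
or $t7, $t7, $t5 → $t7=(-31)|27=-5
add $t7, $t5, 16 → $t7=27+16=43
sw $t5, (28) → M[28]=27
halt.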